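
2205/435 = 5 + 2/29 = 5.07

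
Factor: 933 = 3^1*311^1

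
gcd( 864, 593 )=1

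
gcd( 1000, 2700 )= 100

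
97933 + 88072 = 186005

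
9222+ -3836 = 5386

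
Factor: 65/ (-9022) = -5/694 = -2^(  -  1) * 5^1*347^(-1 ) 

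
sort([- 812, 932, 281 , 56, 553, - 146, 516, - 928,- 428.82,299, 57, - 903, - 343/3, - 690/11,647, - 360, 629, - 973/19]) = [ - 928, - 903, - 812, - 428.82, - 360, - 146, - 343/3, - 690/11, - 973/19, 56, 57,281, 299, 516, 553, 629, 647, 932]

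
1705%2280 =1705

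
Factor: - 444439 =-223^1 * 1993^1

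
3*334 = 1002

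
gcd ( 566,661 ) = 1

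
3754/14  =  268 + 1/7 = 268.14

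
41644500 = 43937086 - 2292586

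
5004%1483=555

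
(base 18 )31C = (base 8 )1752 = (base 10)1002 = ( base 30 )13C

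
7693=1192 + 6501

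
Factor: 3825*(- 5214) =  - 19943550 = -  2^1*3^3 *5^2*11^1*17^1*79^1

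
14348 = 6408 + 7940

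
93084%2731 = 230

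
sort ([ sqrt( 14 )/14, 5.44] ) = [ sqrt( 14 ) /14,5.44]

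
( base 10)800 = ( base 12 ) 568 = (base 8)1440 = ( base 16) 320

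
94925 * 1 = 94925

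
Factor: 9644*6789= 65473116 =2^2*3^1 * 31^1*73^1*2411^1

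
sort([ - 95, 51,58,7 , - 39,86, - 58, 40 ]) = [ - 95,- 58, - 39,7,40, 51, 58,86]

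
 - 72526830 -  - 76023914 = 3497084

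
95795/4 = 95795/4 = 23948.75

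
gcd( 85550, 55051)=1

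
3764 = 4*941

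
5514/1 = 5514 = 5514.00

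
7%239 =7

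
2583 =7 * 369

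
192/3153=64/1051 = 0.06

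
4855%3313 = 1542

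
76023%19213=18384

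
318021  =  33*9637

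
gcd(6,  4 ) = 2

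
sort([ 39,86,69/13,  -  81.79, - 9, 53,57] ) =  [  -  81.79, - 9,  69/13, 39,53,57,86]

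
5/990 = 1/198 = 0.01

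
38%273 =38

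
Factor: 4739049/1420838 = 2^(-1)*3^2 * 7^1*59^( - 1)*12041^ ( - 1)*75223^1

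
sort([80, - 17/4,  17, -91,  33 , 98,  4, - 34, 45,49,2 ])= [-91, - 34, -17/4 , 2, 4,17, 33, 45,49,80, 98]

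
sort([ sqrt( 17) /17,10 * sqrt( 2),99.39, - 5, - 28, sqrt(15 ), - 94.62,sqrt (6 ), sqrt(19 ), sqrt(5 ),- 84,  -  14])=[-94.62 ,-84,-28,-14,-5,sqrt(17 )/17,sqrt( 5 ),sqrt(6),sqrt( 15) , sqrt( 19),10*sqrt(2) , 99.39 ] 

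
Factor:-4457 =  - 4457^1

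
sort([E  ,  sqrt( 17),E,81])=[ E, E, sqrt(17 ) , 81 ]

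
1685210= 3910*431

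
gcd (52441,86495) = 1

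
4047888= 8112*499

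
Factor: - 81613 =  - 7^1*89^1*131^1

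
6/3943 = 6/3943 = 0.00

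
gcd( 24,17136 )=24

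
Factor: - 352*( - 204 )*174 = 2^8*3^2*11^1*17^1*29^1 = 12494592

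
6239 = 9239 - 3000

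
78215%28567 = 21081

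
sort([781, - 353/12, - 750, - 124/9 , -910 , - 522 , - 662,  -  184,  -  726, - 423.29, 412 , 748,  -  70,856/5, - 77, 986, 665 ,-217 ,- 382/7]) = [ - 910 , - 750, - 726,-662 , -522, - 423.29, - 217 , - 184, - 77 , - 70 , - 382/7 ,-353/12, - 124/9,856/5, 412, 665,748 , 781, 986]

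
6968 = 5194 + 1774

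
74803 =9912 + 64891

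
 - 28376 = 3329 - 31705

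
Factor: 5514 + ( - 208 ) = 2^1*7^1*379^1=5306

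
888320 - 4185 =884135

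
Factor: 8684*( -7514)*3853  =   - 2^3*13^2*17^2*167^1*3853^1  =  -  251414322328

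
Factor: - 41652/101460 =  - 3^1*5^(-1) * 13^1*19^( - 1 ) = - 39/95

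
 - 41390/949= - 41390/949=- 43.61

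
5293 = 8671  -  3378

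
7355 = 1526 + 5829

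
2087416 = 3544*589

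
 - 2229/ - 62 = 35 + 59/62 = 35.95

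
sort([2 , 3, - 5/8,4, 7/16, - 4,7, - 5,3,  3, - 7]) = [ - 7, - 5, - 4, - 5/8,7/16,2, 3, 3,3,4 , 7]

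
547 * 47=25709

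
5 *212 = 1060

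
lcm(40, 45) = 360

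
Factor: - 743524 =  - 2^2*151^1*1231^1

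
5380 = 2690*2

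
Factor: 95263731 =3^2 * 89^1 * 118931^1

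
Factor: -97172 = -2^2*17^1*1429^1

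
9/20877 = 3/6959 = 0.00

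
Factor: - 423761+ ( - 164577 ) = -2^1*294169^1 = - 588338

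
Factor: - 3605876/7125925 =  - 2^2 * 5^( - 2 ) * 79^1*149^( - 1)*1913^( - 1)*11411^1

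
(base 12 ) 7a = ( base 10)94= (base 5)334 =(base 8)136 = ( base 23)42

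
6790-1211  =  5579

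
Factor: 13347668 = 2^2*3336917^1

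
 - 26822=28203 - 55025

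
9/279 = 1/31 = 0.03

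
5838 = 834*7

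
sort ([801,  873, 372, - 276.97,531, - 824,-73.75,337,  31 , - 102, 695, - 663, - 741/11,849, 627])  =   [-824,-663,  -  276.97,-102, - 73.75, - 741/11,  31,337,372, 531, 627,  695 , 801,849,873]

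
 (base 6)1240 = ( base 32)9O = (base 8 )470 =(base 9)376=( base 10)312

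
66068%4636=1164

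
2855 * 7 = 19985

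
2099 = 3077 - 978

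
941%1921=941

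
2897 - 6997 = -4100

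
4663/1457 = 4663/1457 = 3.20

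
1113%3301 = 1113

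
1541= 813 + 728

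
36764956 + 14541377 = 51306333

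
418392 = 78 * 5364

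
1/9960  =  1/9960 = 0.00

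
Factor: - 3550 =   -  2^1*5^2*71^1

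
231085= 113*2045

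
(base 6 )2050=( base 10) 462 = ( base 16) 1ce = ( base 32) EE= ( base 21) 110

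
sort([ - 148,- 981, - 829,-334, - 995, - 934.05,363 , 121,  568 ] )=[-995, - 981, - 934.05, - 829, - 334, - 148,121,363,568 ]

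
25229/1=25229 = 25229.00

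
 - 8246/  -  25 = 329 +21/25 = 329.84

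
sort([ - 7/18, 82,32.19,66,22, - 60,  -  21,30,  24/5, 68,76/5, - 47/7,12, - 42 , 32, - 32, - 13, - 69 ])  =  [ - 69, - 60, - 42, - 32, -21, - 13, - 47/7, - 7/18,24/5, 12, 76/5, 22,30,32,32.19, 66, 68,82]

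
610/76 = 8 + 1/38= 8.03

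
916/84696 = 229/21174 = 0.01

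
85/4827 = 85/4827 = 0.02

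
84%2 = 0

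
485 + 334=819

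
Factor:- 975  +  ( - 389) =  - 1364 = - 2^2*11^1*31^1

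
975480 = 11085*88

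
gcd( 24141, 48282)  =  24141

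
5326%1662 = 340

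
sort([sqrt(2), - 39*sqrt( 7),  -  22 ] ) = [ - 39*sqrt(7 ) ,-22, sqrt( 2) ]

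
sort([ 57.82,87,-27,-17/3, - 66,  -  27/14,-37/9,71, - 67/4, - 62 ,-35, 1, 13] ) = [ - 66, - 62 , - 35,  -  27, - 67/4, - 17/3, - 37/9,  -  27/14, 1, 13, 57.82,71,87] 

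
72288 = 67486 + 4802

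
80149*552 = 44242248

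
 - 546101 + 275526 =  - 270575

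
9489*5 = 47445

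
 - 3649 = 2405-6054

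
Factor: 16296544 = 2^5*11^1*67^1 *691^1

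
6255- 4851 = 1404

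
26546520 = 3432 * 7735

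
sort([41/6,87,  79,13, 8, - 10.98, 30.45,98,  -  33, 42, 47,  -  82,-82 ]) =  [ - 82, - 82,- 33, - 10.98, 41/6, 8, 13, 30.45, 42,47, 79, 87, 98]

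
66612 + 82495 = 149107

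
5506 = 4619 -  -887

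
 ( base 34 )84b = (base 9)13788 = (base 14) 35d1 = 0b10010010110011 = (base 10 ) 9395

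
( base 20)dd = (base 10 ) 273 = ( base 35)7s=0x111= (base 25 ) AN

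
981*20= 19620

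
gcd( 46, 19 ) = 1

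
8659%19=14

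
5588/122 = 2794/61  =  45.80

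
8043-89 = 7954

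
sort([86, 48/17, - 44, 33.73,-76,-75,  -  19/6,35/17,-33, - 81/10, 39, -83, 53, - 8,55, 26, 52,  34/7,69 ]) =[ - 83, - 76,-75,  -  44,-33,  -  81/10,- 8 , - 19/6,35/17,48/17, 34/7,26,33.73, 39, 52,53,55, 69, 86]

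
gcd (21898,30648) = 2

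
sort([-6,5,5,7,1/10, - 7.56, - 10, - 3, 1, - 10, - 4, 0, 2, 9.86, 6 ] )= [-10, - 10,  -  7.56, - 6, - 4, - 3,0,1/10 , 1,2,5,  5,6 , 7,9.86 ]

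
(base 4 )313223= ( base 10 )3563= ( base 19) 9ga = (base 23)6gl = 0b110111101011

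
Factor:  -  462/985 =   -  2^1*3^1 * 5^( - 1)*7^1*11^1 * 197^( - 1 )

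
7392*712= 5263104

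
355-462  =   - 107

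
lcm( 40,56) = 280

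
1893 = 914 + 979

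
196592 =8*24574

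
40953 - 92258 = -51305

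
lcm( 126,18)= 126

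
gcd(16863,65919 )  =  1533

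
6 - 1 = 5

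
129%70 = 59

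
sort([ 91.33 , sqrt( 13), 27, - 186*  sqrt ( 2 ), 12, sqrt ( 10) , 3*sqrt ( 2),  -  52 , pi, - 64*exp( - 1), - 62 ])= [-186*sqrt( 2 ) , - 62,-52,  -  64  *exp(  -  1), pi, sqrt(10),sqrt ( 13), 3*sqrt(2 ),12, 27,91.33 ]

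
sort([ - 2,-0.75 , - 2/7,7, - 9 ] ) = [  -  9, - 2, - 0.75, - 2/7 , 7]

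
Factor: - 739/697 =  - 17^( - 1)*41^(  -  1)*739^1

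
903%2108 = 903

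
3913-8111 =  - 4198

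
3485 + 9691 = 13176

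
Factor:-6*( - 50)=300 = 2^2*3^1*5^2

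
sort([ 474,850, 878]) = [ 474, 850,878]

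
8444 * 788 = 6653872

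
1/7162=1/7162 =0.00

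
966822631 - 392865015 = 573957616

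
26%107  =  26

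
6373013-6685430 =-312417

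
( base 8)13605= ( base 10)6021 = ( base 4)1132011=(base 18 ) 10a9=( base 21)ddf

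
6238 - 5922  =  316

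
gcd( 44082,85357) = 1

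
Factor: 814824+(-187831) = 626993=59^1  *10627^1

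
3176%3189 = 3176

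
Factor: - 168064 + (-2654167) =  - 2822231 = -1667^1*1693^1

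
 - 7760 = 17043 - 24803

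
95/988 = 5/52 =0.10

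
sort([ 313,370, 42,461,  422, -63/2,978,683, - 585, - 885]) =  [ - 885, - 585, - 63/2,42 , 313,370, 422,461, 683,978] 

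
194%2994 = 194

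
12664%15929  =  12664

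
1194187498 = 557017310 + 637170188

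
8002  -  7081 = 921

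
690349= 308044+382305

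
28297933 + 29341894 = 57639827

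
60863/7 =60863/7 =8694.71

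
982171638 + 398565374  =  1380737012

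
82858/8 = 41429/4 = 10357.25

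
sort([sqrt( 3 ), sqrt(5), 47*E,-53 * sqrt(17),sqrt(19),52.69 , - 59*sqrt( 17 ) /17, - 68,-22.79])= [-53 * sqrt ( 17) , - 68, - 22.79, - 59*sqrt( 17)/17,sqrt( 3 ),sqrt( 5), sqrt ( 19 ),52.69,47*E]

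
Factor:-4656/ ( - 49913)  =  2^4*  3^1  *  19^ ( - 1)*37^ ( - 1)*71^( - 1 )*97^1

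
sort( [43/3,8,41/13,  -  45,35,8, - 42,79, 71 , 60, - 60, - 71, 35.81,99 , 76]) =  [ - 71, - 60, - 45,- 42 , 41/13,8 , 8,  43/3,35,35.81,60, 71,76,79, 99]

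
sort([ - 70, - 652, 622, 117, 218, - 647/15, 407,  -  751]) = [ - 751,- 652, - 70, - 647/15, 117,  218, 407, 622 ]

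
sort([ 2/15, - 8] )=[ - 8,2/15] 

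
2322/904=2  +  257/452=2.57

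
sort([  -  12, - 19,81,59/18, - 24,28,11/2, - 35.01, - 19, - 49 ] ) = [ - 49, - 35.01 , - 24,  -  19, -19,-12,59/18,11/2,28, 81]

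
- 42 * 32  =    -  1344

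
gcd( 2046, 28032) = 6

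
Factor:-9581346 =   -  2^1*3^2*43^1 * 12379^1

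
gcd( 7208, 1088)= 136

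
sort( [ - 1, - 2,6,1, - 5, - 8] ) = [ - 8,-5 , - 2, - 1, 1, 6 ]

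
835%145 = 110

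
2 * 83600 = 167200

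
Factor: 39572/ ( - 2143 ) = - 2^2*13^1*761^1*2143^( - 1) 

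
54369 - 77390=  - 23021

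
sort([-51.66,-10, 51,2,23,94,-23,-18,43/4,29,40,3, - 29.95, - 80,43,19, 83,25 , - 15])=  [ - 80,-51.66,-29.95, - 23, - 18,  -  15,-10,2,3, 43/4,19, 23,25,29,40 , 43,51,83, 94]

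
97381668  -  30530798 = 66850870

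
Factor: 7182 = 2^1 * 3^3*7^1*19^1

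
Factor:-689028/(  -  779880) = 857/970 = 2^( - 1)*5^ ( - 1 )*97^( - 1 )*857^1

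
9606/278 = 4803/139=34.55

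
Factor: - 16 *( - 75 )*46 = 2^5*3^1*5^2*23^1  =  55200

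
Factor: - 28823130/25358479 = - 2^1*3^2*5^1*7^1*45751^1*25358479^( - 1)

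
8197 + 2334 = 10531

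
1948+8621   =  10569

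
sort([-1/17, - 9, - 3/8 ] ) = [ - 9,-3/8, - 1/17 ]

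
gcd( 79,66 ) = 1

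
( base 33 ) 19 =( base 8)52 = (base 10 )42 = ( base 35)17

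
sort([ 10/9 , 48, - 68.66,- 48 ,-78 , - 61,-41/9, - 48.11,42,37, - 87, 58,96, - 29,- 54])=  [- 87, - 78, - 68.66, - 61, - 54, -48.11, - 48, -29 , - 41/9,  10/9,37,42, 48 , 58,  96] 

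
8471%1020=311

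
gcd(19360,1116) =4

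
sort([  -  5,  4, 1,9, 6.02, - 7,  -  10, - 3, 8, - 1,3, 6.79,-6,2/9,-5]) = [  -  10, - 7 , - 6, - 5, - 5,-3, - 1, 2/9,1,3, 4, 6.02  ,  6.79 , 8, 9 ]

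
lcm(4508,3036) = 148764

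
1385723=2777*499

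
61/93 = 61/93 = 0.66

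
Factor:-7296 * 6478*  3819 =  - 2^8*3^2*19^2 * 41^1* 67^1 * 79^1 = - 180499260672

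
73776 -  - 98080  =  171856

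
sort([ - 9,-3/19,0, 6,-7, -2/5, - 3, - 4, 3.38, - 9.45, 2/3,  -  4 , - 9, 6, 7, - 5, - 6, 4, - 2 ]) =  [ - 9.45,  -  9, - 9, - 7, - 6 , - 5,-4, - 4, - 3,  -  2, - 2/5, - 3/19,0 , 2/3 , 3.38, 4,6, 6, 7]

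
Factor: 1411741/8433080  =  2^( - 3 )*5^( - 1)*467^1*3023^1 *210827^ (-1 )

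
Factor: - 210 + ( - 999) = -1209 = - 3^1*13^1*31^1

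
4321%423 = 91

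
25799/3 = 8599+2/3 = 8599.67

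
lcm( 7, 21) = 21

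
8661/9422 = 8661/9422 = 0.92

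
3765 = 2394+1371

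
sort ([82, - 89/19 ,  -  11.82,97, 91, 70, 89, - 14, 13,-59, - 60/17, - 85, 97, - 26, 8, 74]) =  [ - 85 ,  -  59 , - 26, - 14, - 11.82, - 89/19, - 60/17,8, 13, 70,74,82 , 89 , 91, 97, 97]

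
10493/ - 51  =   - 10493/51  =  - 205.75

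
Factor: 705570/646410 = 811/743 = 743^ (  -  1 ) * 811^1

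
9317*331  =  3083927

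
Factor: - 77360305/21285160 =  - 2^( - 3)*11^1 *13^( - 1 )*19^1*181^1*409^1*40933^( - 1 ) = - 15472061/4257032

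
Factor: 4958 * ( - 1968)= - 2^5*3^1 * 37^1 *41^1*67^1 = - 9757344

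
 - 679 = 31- 710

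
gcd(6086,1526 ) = 2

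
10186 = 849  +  9337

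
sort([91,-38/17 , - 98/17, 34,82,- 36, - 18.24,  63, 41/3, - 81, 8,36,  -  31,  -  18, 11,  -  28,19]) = [  -  81, - 36, - 31, - 28,-18.24,  -  18, - 98/17, - 38/17,8, 11 , 41/3 , 19,34,36, 63, 82 , 91] 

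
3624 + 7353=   10977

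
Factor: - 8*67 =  - 536=- 2^3*67^1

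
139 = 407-268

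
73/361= 73/361 = 0.20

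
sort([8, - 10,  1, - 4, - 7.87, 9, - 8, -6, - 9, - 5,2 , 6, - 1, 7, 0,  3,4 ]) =[ - 10, - 9,-8, - 7.87,-6, -5, - 4, - 1, 0,1 , 2, 3,4,6,7, 8, 9]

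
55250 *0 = 0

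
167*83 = 13861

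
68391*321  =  21953511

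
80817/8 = 10102 + 1/8 = 10102.12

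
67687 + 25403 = 93090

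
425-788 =- 363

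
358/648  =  179/324 = 0.55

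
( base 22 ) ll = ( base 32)f3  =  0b111100011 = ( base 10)483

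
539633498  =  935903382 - 396269884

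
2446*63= 154098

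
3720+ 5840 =9560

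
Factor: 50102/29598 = 3^( - 1)*13^1 * 41^1*47^1*4933^(-1) = 25051/14799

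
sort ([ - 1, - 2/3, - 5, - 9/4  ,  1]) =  [  -  5,-9/4, - 1, - 2/3, 1 ] 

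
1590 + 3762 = 5352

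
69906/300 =233 + 1/50 = 233.02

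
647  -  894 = - 247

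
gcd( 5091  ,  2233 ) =1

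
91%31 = 29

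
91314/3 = 30438 = 30438.00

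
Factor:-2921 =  - 23^1 * 127^1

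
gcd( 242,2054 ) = 2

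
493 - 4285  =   - 3792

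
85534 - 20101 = 65433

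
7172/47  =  152 +28/47 = 152.60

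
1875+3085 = 4960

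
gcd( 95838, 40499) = 1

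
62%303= 62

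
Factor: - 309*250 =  - 77250 = - 2^1*3^1*5^3 * 103^1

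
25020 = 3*8340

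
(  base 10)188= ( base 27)6Q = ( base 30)68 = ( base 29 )6E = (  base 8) 274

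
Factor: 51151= 51151^1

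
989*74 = 73186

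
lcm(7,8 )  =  56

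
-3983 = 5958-9941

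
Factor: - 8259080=-2^3 * 5^1*206477^1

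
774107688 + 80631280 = 854738968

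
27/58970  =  27/58970 =0.00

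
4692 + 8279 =12971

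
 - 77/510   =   - 1+433/510 = - 0.15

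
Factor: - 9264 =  - 2^4*3^1*193^1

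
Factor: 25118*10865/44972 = 136453535/22486=2^(-1)*5^1* 19^1 *41^1 * 53^1*661^1*11243^(-1 )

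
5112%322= 282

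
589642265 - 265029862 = 324612403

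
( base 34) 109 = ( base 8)2215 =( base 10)1165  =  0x48d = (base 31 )16i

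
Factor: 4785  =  3^1 * 5^1*11^1*29^1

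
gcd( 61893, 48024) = 207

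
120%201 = 120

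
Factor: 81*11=3^4 * 11^1=891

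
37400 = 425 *88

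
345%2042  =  345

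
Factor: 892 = 2^2*223^1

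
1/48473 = 1/48473 =0.00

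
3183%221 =89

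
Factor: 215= 5^1* 43^1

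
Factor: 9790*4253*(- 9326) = -2^2*5^1*11^1*89^1*4253^1*4663^1 = - 388305449620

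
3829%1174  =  307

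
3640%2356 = 1284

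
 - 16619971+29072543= 12452572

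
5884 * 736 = 4330624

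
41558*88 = 3657104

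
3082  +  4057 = 7139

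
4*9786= 39144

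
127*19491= 2475357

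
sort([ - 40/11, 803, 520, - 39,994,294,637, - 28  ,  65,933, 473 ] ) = [ - 39, - 28,  -  40/11,65,294, 473, 520,637,803,933, 994]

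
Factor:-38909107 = - 17^1*2288771^1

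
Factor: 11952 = 2^4*3^2*83^1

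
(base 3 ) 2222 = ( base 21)3H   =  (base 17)4c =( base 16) 50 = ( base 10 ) 80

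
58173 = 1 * 58173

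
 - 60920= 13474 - 74394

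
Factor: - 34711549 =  - 107^1*353^1*919^1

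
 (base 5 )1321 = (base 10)211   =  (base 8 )323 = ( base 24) 8j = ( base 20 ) AB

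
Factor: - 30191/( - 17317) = 7^1*19^1*227^1 *17317^( - 1 )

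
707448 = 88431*8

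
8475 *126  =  1067850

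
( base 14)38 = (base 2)110010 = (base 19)2c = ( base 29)1l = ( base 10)50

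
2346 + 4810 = 7156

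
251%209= 42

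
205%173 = 32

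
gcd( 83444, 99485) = 1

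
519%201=117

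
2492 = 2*1246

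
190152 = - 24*( - 7923) 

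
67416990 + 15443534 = 82860524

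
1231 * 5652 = 6957612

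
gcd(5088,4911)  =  3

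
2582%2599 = 2582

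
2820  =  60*47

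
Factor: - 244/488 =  - 2^(  -  1) = - 1/2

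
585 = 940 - 355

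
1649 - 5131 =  - 3482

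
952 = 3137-2185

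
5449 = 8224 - 2775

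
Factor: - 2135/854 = - 5/2 = - 2^( - 1 )*5^1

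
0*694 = 0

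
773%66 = 47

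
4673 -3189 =1484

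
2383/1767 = 1 + 616/1767 = 1.35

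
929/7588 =929/7588 = 0.12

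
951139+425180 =1376319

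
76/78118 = 38/39059 = 0.00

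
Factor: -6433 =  - 7^1* 919^1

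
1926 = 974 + 952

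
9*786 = 7074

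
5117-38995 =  - 33878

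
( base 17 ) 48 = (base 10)76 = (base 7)136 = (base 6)204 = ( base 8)114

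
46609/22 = 46609/22=2118.59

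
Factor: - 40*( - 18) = 720= 2^4*3^2*5^1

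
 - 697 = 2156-2853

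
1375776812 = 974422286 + 401354526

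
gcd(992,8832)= 32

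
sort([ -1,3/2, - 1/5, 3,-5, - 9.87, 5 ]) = [-9.87,-5,-1, - 1/5,  3/2, 3,5] 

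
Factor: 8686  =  2^1  *43^1 * 101^1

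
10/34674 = 5/17337 = 0.00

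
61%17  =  10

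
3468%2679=789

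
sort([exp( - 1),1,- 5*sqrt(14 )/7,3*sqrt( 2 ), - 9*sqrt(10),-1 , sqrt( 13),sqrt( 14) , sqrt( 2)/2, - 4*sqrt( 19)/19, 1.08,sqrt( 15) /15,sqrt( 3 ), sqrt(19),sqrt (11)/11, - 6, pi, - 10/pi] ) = [ - 9 * sqrt( 10 ) ,-6,-10/pi, - 5 * sqrt( 14) /7, - 1,-4*sqrt(19 )/19,sqrt( 15)/15,sqrt (11)/11,exp (-1),sqrt( 2)/2,1,  1.08,sqrt(3),pi,sqrt( 13 ), sqrt ( 14),3*sqrt( 2), sqrt( 19)] 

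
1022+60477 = 61499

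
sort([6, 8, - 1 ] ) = [ - 1,6,8 ]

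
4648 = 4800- 152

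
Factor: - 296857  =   -11^1*26987^1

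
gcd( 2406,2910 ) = 6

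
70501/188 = 375 + 1/188 = 375.01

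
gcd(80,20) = 20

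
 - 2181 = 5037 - 7218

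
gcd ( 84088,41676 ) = 92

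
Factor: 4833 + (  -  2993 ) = 2^4*5^1*23^1 = 1840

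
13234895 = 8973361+4261534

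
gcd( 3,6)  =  3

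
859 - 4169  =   - 3310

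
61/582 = 61/582 = 0.10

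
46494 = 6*7749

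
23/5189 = 23/5189 = 0.00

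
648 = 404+244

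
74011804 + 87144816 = 161156620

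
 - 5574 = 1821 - 7395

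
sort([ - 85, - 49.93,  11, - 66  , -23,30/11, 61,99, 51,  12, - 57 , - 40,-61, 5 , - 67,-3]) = [-85 ,  -  67, - 66,  -  61,-57, - 49.93,- 40 , - 23,- 3, 30/11, 5,11, 12, 51 , 61, 99]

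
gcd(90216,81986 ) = 2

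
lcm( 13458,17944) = 53832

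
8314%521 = 499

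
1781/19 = 1781/19 = 93.74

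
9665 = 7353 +2312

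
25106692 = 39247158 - 14140466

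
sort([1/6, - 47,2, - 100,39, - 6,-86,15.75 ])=[ - 100,  -  86,-47, - 6,1/6,2,  15.75,39 ]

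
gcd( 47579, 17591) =49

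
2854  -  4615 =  - 1761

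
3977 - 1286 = 2691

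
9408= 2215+7193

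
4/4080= 1/1020  =  0.00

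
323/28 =11  +  15/28  =  11.54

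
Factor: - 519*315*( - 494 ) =2^1*3^3*5^1*7^1* 13^1*19^1*173^1 = 80761590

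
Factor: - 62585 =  - 5^1*12517^1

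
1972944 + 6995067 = 8968011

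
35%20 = 15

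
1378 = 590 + 788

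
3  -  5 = - 2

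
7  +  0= 7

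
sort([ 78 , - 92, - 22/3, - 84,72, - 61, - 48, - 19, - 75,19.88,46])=[ - 92, - 84,-75, - 61 , - 48, - 19, - 22/3,  19.88,46,72,  78 ] 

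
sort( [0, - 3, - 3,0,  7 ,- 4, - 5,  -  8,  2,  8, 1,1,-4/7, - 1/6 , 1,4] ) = [ - 8,  -  5,-4, - 3,-3, - 4/7,  -  1/6, 0, 0,1, 1,1, 2,4,7,8 ]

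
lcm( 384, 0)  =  0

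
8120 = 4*2030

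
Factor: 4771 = 13^1*367^1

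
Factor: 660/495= 4/3= 2^2*  3^( - 1)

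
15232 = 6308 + 8924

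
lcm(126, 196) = 1764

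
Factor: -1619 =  - 1619^1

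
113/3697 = 113/3697 = 0.03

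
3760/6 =626+2/3 = 626.67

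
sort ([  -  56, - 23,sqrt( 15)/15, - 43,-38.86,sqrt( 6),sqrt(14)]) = [-56, - 43,-38.86 , - 23,sqrt(15) /15,sqrt(6),sqrt(14) ]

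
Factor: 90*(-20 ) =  - 1800 = - 2^3 * 3^2 * 5^2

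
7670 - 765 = 6905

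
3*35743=107229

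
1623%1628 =1623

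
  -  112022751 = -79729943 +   -  32292808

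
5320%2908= 2412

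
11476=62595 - 51119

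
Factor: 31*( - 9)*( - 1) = 279 = 3^2*  31^1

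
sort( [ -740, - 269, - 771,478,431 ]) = [-771, - 740, - 269, 431,478] 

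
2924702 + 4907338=7832040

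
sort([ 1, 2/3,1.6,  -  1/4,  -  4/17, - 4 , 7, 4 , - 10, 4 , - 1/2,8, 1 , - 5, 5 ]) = [ - 10, - 5,-4, -1/2, - 1/4, - 4/17 , 2/3 , 1 , 1,1.6, 4,4 , 5,7,8] 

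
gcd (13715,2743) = 2743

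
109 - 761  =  -652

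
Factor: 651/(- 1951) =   -  3^1*7^1*31^1*1951^(  -  1) 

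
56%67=56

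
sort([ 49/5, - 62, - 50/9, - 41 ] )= [ - 62, - 41, - 50/9,  49/5]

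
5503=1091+4412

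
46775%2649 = 1742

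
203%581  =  203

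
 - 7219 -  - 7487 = 268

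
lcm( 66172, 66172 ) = 66172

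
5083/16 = 317 + 11/16 = 317.69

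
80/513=80/513 = 0.16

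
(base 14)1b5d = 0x1377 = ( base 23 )99f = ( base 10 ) 4983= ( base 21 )B66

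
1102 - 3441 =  - 2339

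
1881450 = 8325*226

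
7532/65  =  7532/65 = 115.88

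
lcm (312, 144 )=1872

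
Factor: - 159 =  - 3^1*53^1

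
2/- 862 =  -  1/431=- 0.00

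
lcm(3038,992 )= 48608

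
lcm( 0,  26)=0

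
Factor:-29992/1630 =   -  92/5= -2^2*5^ (-1 )*23^1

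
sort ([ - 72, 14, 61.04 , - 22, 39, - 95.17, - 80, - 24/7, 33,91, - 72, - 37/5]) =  [-95.17, - 80 ,-72, - 72,-22, - 37/5,-24/7 , 14 , 33, 39, 61.04, 91]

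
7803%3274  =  1255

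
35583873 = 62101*573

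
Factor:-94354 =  -2^1*13^1 * 19^1 * 191^1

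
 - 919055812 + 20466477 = -898589335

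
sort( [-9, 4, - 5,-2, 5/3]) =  [ - 9, - 5, - 2, 5/3, 4 ]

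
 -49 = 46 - 95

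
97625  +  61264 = 158889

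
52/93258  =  26/46629=   0.00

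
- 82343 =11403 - 93746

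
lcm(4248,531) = 4248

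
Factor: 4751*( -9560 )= - 2^3*5^1*239^1*4751^1 = - 45419560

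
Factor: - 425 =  - 5^2*17^1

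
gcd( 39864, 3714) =6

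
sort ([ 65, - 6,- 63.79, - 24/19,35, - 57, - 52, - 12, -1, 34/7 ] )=[ - 63.79, - 57, - 52, - 12,-6 , - 24/19, - 1 , 34/7 , 35, 65]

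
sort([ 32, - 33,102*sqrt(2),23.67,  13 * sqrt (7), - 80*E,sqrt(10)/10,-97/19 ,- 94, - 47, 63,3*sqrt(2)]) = [ - 80*E ,-94, - 47, - 33, - 97/19, sqrt ( 10)/10,3 *sqrt(2 ),23.67 , 32, 13*sqrt ( 7 ),63,102*sqrt(2)]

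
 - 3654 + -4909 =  - 8563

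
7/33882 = 7/33882 = 0.00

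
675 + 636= 1311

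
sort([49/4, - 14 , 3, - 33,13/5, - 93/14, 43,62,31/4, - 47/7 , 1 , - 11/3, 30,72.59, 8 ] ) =[-33,-14,-47/7,  -  93/14 ,-11/3, 1 , 13/5,  3 , 31/4,8,49/4,  30, 43, 62,72.59] 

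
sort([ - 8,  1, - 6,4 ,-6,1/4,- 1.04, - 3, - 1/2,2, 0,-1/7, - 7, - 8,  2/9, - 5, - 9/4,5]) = [ - 8, - 8,-7,-6 ,  -  6, - 5, - 3, - 9/4, - 1.04, - 1/2,-1/7,0,2/9 , 1/4,1, 2,  4 , 5] 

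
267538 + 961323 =1228861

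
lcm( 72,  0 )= 0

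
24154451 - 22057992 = 2096459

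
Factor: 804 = 2^2* 3^1 * 67^1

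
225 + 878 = 1103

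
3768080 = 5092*740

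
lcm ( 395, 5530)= 5530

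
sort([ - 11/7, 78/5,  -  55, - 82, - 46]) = [-82,- 55, - 46 , - 11/7,78/5]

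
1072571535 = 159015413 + 913556122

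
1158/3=386 = 386.00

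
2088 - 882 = 1206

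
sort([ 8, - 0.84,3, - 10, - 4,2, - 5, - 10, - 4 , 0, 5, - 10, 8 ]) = [ - 10, - 10, - 10, - 5  , - 4, - 4, - 0.84, 0,2,3,5, 8, 8 ] 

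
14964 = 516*29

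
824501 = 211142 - -613359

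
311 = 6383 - 6072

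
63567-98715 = - 35148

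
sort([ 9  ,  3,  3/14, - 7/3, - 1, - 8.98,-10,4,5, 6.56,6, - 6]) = [ - 10, - 8.98, - 6, - 7/3, - 1, 3/14,3 , 4,5,6,6.56,9] 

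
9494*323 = 3066562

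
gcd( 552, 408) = 24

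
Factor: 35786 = 2^1* 29^1 * 617^1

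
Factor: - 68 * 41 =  - 2788 = - 2^2  *  17^1  *  41^1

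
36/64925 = 36/64925 = 0.00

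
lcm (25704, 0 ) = 0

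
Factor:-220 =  - 2^2*5^1*11^1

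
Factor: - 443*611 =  - 270673 = - 13^1 * 47^1 * 443^1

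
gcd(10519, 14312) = 1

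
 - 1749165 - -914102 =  - 835063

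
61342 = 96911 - 35569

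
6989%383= 95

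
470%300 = 170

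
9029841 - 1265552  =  7764289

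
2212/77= 28 + 8/11 =28.73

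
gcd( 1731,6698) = 1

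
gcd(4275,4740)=15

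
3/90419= 3/90419 = 0.00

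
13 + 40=53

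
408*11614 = 4738512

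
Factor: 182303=11^1*16573^1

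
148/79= 148/79=1.87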